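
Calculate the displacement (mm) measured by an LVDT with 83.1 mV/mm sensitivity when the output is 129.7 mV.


Displacement = Vout / sensitivity.
d = 129.7 / 83.1
d = 1.561 mm

1.561 mm


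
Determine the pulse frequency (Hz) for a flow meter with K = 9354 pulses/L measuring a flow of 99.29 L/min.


Frequency = K * Q / 60 (converting L/min to L/s).
f = 9354 * 99.29 / 60
f = 928758.66 / 60
f = 15479.31 Hz

15479.31 Hz


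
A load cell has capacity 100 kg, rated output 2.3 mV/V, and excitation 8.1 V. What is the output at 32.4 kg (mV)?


Vout = rated_output * Vex * (load / capacity).
Vout = 2.3 * 8.1 * (32.4 / 100)
Vout = 2.3 * 8.1 * 0.324
Vout = 6.036 mV

6.036 mV


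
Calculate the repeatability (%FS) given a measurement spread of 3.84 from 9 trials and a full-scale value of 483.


Repeatability = (spread / full scale) * 100%.
R = (3.84 / 483) * 100
R = 0.795 %FS

0.795 %FS


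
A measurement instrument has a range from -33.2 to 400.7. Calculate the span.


Span = upper range - lower range.
Span = 400.7 - (-33.2)
Span = 433.9

433.9


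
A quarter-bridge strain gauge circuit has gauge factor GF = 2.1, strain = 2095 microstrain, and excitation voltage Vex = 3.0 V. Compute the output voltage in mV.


Quarter bridge output: Vout = (GF * epsilon * Vex) / 4.
Vout = (2.1 * 2095e-6 * 3.0) / 4
Vout = 0.0131985 / 4 V
Vout = 0.00329962 V = 3.2996 mV

3.2996 mV


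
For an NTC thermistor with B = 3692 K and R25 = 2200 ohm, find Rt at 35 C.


NTC thermistor equation: Rt = R25 * exp(B * (1/T - 1/T25)).
T in Kelvin: 308.15 K, T25 = 298.15 K
1/T - 1/T25 = 1/308.15 - 1/298.15 = -0.00010884
B * (1/T - 1/T25) = 3692 * -0.00010884 = -0.4019
Rt = 2200 * exp(-0.4019) = 1472.0 ohm

1472.0 ohm


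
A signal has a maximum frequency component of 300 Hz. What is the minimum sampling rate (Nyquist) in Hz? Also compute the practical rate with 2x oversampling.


By Nyquist theorem, fs_min = 2 * fmax.
fs_min = 2 * 300 = 600 Hz
Practical rate = 2 * fs_min = 2 * 600 = 1200 Hz

fs_min = 600 Hz, fs_practical = 1200 Hz


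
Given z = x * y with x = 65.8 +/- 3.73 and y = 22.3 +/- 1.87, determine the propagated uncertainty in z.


For a product z = x*y, the relative uncertainty is:
uz/z = sqrt((ux/x)^2 + (uy/y)^2)
Relative uncertainties: ux/x = 3.73/65.8 = 0.056687
uy/y = 1.87/22.3 = 0.083857
z = 65.8 * 22.3 = 1467.3
uz = 1467.3 * sqrt(0.056687^2 + 0.083857^2) = 148.523

148.523


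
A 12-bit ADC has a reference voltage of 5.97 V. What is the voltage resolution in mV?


The resolution (LSB) of an ADC is Vref / 2^n.
LSB = 5.97 / 2^12
LSB = 5.97 / 4096
LSB = 0.00145752 V = 1.45751953 mV

1.45751953 mV


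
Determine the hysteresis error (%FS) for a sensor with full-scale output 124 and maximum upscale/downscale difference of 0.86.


Hysteresis = (max difference / full scale) * 100%.
H = (0.86 / 124) * 100
H = 0.694 %FS

0.694 %FS


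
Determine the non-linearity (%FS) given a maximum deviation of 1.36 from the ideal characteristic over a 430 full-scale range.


Linearity error = (max deviation / full scale) * 100%.
Linearity = (1.36 / 430) * 100
Linearity = 0.316 %FS

0.316 %FS


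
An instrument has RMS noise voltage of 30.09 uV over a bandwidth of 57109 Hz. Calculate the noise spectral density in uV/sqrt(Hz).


Noise spectral density = Vrms / sqrt(BW).
NSD = 30.09 / sqrt(57109)
NSD = 30.09 / 238.9749
NSD = 0.1259 uV/sqrt(Hz)

0.1259 uV/sqrt(Hz)


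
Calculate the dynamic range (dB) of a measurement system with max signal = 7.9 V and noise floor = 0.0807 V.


Dynamic range = 20 * log10(Vmax / Vnoise).
DR = 20 * log10(7.9 / 0.0807)
DR = 20 * log10(97.89)
DR = 39.82 dB

39.82 dB


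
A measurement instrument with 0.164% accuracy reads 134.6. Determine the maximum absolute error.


Absolute error = (accuracy% / 100) * reading.
Error = (0.164 / 100) * 134.6
Error = 0.00164 * 134.6
Error = 0.2207

0.2207


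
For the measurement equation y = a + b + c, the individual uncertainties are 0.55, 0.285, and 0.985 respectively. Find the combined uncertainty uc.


For a sum of independent quantities, uc = sqrt(u1^2 + u2^2 + u3^2).
uc = sqrt(0.55^2 + 0.285^2 + 0.985^2)
uc = sqrt(0.3025 + 0.081225 + 0.970225)
uc = 1.1636

1.1636


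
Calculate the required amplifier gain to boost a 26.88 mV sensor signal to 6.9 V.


Gain = Vout / Vin (converting to same units).
G = 6.9 V / 26.88 mV
G = 6900.0 mV / 26.88 mV
G = 256.7

256.7


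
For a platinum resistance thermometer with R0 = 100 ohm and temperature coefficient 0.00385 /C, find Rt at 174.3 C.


The RTD equation: Rt = R0 * (1 + alpha * T).
Rt = 100 * (1 + 0.00385 * 174.3)
Rt = 100 * (1 + 0.671055)
Rt = 100 * 1.671055
Rt = 167.106 ohm

167.106 ohm


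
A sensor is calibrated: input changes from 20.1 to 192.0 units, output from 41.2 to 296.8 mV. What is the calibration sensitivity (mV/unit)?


Sensitivity = (y2 - y1) / (x2 - x1).
S = (296.8 - 41.2) / (192.0 - 20.1)
S = 255.6 / 171.9
S = 1.4869 mV/unit

1.4869 mV/unit


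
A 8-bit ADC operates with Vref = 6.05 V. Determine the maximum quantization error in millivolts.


The maximum quantization error is +/- LSB/2.
LSB = Vref / 2^n = 6.05 / 256 = 0.02363281 V
Max error = LSB / 2 = 0.02363281 / 2 = 0.01181641 V
Max error = 11.8164 mV

11.8164 mV


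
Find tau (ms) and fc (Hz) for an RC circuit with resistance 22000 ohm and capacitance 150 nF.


Time constant: tau = R * C.
tau = 22000 * 1.50e-07 = 0.0033 s
tau = 3.3 ms
Cutoff frequency: fc = 1 / (2*pi*R*C).
fc = 1 / (2*pi*0.0033) = 48.23 Hz

tau = 3.3 ms, fc = 48.23 Hz


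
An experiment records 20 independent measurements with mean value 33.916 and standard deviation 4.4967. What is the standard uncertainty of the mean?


The standard uncertainty for Type A evaluation is u = s / sqrt(n).
u = 4.4967 / sqrt(20)
u = 4.4967 / 4.4721
u = 1.0055

1.0055


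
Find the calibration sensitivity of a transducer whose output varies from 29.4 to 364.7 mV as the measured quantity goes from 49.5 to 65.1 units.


Sensitivity = (y2 - y1) / (x2 - x1).
S = (364.7 - 29.4) / (65.1 - 49.5)
S = 335.3 / 15.6
S = 21.4936 mV/unit

21.4936 mV/unit


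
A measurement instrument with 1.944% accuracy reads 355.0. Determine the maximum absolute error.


Absolute error = (accuracy% / 100) * reading.
Error = (1.944 / 100) * 355.0
Error = 0.01944 * 355.0
Error = 6.9012

6.9012


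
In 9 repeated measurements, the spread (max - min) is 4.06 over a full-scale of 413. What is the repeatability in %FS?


Repeatability = (spread / full scale) * 100%.
R = (4.06 / 413) * 100
R = 0.983 %FS

0.983 %FS


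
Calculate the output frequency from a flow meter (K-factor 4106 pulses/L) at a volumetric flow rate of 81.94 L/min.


Frequency = K * Q / 60 (converting L/min to L/s).
f = 4106 * 81.94 / 60
f = 336445.64 / 60
f = 5607.43 Hz

5607.43 Hz


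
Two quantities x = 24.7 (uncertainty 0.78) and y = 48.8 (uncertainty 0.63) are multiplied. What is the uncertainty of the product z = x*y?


For a product z = x*y, the relative uncertainty is:
uz/z = sqrt((ux/x)^2 + (uy/y)^2)
Relative uncertainties: ux/x = 0.78/24.7 = 0.031579
uy/y = 0.63/48.8 = 0.01291
z = 24.7 * 48.8 = 1205.4
uz = 1205.4 * sqrt(0.031579^2 + 0.01291^2) = 41.122

41.122


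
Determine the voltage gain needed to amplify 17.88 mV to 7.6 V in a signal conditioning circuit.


Gain = Vout / Vin (converting to same units).
G = 7.6 V / 17.88 mV
G = 7600.0 mV / 17.88 mV
G = 425.06

425.06


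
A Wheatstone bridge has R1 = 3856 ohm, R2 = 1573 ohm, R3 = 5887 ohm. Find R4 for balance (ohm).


At balance: R1*R4 = R2*R3, so R4 = R2*R3/R1.
R4 = 1573 * 5887 / 3856
R4 = 9260251 / 3856
R4 = 2401.52 ohm

2401.52 ohm


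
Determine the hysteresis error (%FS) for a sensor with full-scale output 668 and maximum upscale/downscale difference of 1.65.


Hysteresis = (max difference / full scale) * 100%.
H = (1.65 / 668) * 100
H = 0.247 %FS

0.247 %FS


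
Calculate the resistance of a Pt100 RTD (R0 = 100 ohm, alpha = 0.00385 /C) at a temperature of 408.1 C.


The RTD equation: Rt = R0 * (1 + alpha * T).
Rt = 100 * (1 + 0.00385 * 408.1)
Rt = 100 * (1 + 1.571185)
Rt = 100 * 2.571185
Rt = 257.118 ohm

257.118 ohm


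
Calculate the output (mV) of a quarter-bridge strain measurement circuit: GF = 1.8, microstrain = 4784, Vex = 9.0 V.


Quarter bridge output: Vout = (GF * epsilon * Vex) / 4.
Vout = (1.8 * 4784e-6 * 9.0) / 4
Vout = 0.0775008 / 4 V
Vout = 0.0193752 V = 19.3752 mV

19.3752 mV


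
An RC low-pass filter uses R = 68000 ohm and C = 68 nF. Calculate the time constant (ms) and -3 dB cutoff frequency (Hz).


Time constant: tau = R * C.
tau = 68000 * 6.80e-08 = 0.004624 s
tau = 4.624 ms
Cutoff frequency: fc = 1 / (2*pi*R*C).
fc = 1 / (2*pi*0.004624) = 34.42 Hz

tau = 4.624 ms, fc = 34.42 Hz


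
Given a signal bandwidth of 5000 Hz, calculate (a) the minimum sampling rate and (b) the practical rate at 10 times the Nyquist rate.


By Nyquist theorem, fs_min = 2 * fmax.
fs_min = 2 * 5000 = 10000 Hz
Practical rate = 10 * fs_min = 10 * 10000 = 100000 Hz

fs_min = 10000 Hz, fs_practical = 100000 Hz


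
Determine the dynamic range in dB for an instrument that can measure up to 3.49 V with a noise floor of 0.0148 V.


Dynamic range = 20 * log10(Vmax / Vnoise).
DR = 20 * log10(3.49 / 0.0148)
DR = 20 * log10(235.81)
DR = 47.45 dB

47.45 dB


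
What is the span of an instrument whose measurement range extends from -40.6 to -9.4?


Span = upper range - lower range.
Span = -9.4 - (-40.6)
Span = 31.2

31.2


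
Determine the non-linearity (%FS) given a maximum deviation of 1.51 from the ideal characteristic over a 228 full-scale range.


Linearity error = (max deviation / full scale) * 100%.
Linearity = (1.51 / 228) * 100
Linearity = 0.662 %FS

0.662 %FS


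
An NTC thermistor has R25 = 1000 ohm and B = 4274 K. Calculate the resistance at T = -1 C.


NTC thermistor equation: Rt = R25 * exp(B * (1/T - 1/T25)).
T in Kelvin: 272.15 K, T25 = 298.15 K
1/T - 1/T25 = 1/272.15 - 1/298.15 = 0.00032043
B * (1/T - 1/T25) = 4274 * 0.00032043 = 1.3695
Rt = 1000 * exp(1.3695) = 3933.4 ohm

3933.4 ohm


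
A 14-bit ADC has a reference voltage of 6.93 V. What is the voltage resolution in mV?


The resolution (LSB) of an ADC is Vref / 2^n.
LSB = 6.93 / 2^14
LSB = 6.93 / 16384
LSB = 0.00042297 V = 0.42297363 mV

0.42297363 mV


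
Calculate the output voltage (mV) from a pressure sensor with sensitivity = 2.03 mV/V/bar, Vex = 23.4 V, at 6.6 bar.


Output = sensitivity * Vex * P.
Vout = 2.03 * 23.4 * 6.6
Vout = 47.502 * 6.6
Vout = 313.51 mV

313.51 mV


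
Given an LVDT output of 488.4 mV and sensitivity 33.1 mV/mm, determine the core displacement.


Displacement = Vout / sensitivity.
d = 488.4 / 33.1
d = 14.755 mm

14.755 mm


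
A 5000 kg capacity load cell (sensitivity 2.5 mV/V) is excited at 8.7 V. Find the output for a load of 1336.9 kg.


Vout = rated_output * Vex * (load / capacity).
Vout = 2.5 * 8.7 * (1336.9 / 5000)
Vout = 2.5 * 8.7 * 0.26738
Vout = 5.816 mV

5.816 mV


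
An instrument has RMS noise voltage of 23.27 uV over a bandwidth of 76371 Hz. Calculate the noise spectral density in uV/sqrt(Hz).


Noise spectral density = Vrms / sqrt(BW).
NSD = 23.27 / sqrt(76371)
NSD = 23.27 / 276.353
NSD = 0.0842 uV/sqrt(Hz)

0.0842 uV/sqrt(Hz)


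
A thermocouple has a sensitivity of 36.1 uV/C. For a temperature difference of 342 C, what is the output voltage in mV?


The thermocouple output V = sensitivity * dT.
V = 36.1 uV/C * 342 C
V = 12346.2 uV
V = 12.346 mV

12.346 mV


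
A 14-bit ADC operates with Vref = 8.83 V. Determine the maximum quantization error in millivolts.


The maximum quantization error is +/- LSB/2.
LSB = Vref / 2^n = 8.83 / 16384 = 0.00053894 V
Max error = LSB / 2 = 0.00053894 / 2 = 0.00026947 V
Max error = 0.2695 mV

0.2695 mV


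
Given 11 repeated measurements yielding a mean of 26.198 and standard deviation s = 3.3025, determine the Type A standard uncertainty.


The standard uncertainty for Type A evaluation is u = s / sqrt(n).
u = 3.3025 / sqrt(11)
u = 3.3025 / 3.3166
u = 0.9957

0.9957


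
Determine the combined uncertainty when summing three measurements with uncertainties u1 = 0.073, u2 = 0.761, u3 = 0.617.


For a sum of independent quantities, uc = sqrt(u1^2 + u2^2 + u3^2).
uc = sqrt(0.073^2 + 0.761^2 + 0.617^2)
uc = sqrt(0.005329 + 0.579121 + 0.380689)
uc = 0.9824

0.9824


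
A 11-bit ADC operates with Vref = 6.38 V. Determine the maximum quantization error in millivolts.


The maximum quantization error is +/- LSB/2.
LSB = Vref / 2^n = 6.38 / 2048 = 0.00311523 V
Max error = LSB / 2 = 0.00311523 / 2 = 0.00155762 V
Max error = 1.5576 mV

1.5576 mV


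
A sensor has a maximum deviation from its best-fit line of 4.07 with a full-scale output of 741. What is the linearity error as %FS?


Linearity error = (max deviation / full scale) * 100%.
Linearity = (4.07 / 741) * 100
Linearity = 0.549 %FS

0.549 %FS


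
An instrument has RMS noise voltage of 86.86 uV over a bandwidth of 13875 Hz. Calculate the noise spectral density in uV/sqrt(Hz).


Noise spectral density = Vrms / sqrt(BW).
NSD = 86.86 / sqrt(13875)
NSD = 86.86 / 117.7922
NSD = 0.7374 uV/sqrt(Hz)

0.7374 uV/sqrt(Hz)


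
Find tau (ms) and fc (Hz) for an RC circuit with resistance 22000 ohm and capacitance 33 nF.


Time constant: tau = R * C.
tau = 22000 * 3.30e-08 = 0.000726 s
tau = 0.726 ms
Cutoff frequency: fc = 1 / (2*pi*R*C).
fc = 1 / (2*pi*0.000726) = 219.22 Hz

tau = 0.726 ms, fc = 219.22 Hz


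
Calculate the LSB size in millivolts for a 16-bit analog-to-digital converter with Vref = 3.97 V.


The resolution (LSB) of an ADC is Vref / 2^n.
LSB = 3.97 / 2^16
LSB = 3.97 / 65536
LSB = 6.058e-05 V = 0.06057739 mV

0.06057739 mV


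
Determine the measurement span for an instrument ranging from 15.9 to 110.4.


Span = upper range - lower range.
Span = 110.4 - (15.9)
Span = 94.5

94.5


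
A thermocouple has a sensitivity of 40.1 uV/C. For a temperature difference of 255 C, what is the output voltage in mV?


The thermocouple output V = sensitivity * dT.
V = 40.1 uV/C * 255 C
V = 10225.5 uV
V = 10.226 mV

10.226 mV


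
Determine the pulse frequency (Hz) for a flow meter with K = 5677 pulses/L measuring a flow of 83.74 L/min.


Frequency = K * Q / 60 (converting L/min to L/s).
f = 5677 * 83.74 / 60
f = 475391.98 / 60
f = 7923.2 Hz

7923.2 Hz


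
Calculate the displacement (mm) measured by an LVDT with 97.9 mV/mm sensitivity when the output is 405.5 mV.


Displacement = Vout / sensitivity.
d = 405.5 / 97.9
d = 4.142 mm

4.142 mm


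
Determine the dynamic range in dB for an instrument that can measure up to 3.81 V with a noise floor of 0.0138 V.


Dynamic range = 20 * log10(Vmax / Vnoise).
DR = 20 * log10(3.81 / 0.0138)
DR = 20 * log10(276.09)
DR = 48.82 dB

48.82 dB


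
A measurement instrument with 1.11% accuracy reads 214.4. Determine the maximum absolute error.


Absolute error = (accuracy% / 100) * reading.
Error = (1.11 / 100) * 214.4
Error = 0.0111 * 214.4
Error = 2.3798

2.3798


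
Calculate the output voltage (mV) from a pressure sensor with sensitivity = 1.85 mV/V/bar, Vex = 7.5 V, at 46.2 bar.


Output = sensitivity * Vex * P.
Vout = 1.85 * 7.5 * 46.2
Vout = 13.875 * 46.2
Vout = 641.03 mV

641.03 mV


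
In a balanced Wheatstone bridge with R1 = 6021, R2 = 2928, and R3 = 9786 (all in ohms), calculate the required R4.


At balance: R1*R4 = R2*R3, so R4 = R2*R3/R1.
R4 = 2928 * 9786 / 6021
R4 = 28653408 / 6021
R4 = 4758.91 ohm

4758.91 ohm


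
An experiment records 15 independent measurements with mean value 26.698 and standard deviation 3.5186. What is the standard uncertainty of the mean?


The standard uncertainty for Type A evaluation is u = s / sqrt(n).
u = 3.5186 / sqrt(15)
u = 3.5186 / 3.873
u = 0.9085

0.9085


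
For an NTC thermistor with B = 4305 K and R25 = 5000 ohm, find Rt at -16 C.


NTC thermistor equation: Rt = R25 * exp(B * (1/T - 1/T25)).
T in Kelvin: 257.15 K, T25 = 298.15 K
1/T - 1/T25 = 1/257.15 - 1/298.15 = 0.00053476
B * (1/T - 1/T25) = 4305 * 0.00053476 = 2.3022
Rt = 5000 * exp(2.3022) = 49978.8 ohm

49978.8 ohm


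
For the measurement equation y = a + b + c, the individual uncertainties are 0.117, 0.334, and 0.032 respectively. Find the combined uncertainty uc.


For a sum of independent quantities, uc = sqrt(u1^2 + u2^2 + u3^2).
uc = sqrt(0.117^2 + 0.334^2 + 0.032^2)
uc = sqrt(0.013689 + 0.111556 + 0.001024)
uc = 0.3553

0.3553


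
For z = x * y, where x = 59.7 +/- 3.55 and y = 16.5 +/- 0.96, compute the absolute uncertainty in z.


For a product z = x*y, the relative uncertainty is:
uz/z = sqrt((ux/x)^2 + (uy/y)^2)
Relative uncertainties: ux/x = 3.55/59.7 = 0.059464
uy/y = 0.96/16.5 = 0.058182
z = 59.7 * 16.5 = 985.1
uz = 985.1 * sqrt(0.059464^2 + 0.058182^2) = 81.949

81.949


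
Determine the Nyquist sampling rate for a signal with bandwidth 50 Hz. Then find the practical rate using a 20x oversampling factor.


By Nyquist theorem, fs_min = 2 * fmax.
fs_min = 2 * 50 = 100 Hz
Practical rate = 20 * fs_min = 20 * 100 = 2000 Hz

fs_min = 100 Hz, fs_practical = 2000 Hz


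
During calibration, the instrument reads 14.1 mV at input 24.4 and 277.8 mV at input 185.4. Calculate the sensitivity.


Sensitivity = (y2 - y1) / (x2 - x1).
S = (277.8 - 14.1) / (185.4 - 24.4)
S = 263.7 / 161.0
S = 1.6379 mV/unit

1.6379 mV/unit


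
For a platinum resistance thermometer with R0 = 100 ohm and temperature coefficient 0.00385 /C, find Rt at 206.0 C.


The RTD equation: Rt = R0 * (1 + alpha * T).
Rt = 100 * (1 + 0.00385 * 206.0)
Rt = 100 * (1 + 0.7931)
Rt = 100 * 1.7931
Rt = 179.31 ohm

179.31 ohm


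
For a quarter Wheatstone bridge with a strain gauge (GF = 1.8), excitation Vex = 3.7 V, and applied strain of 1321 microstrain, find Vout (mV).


Quarter bridge output: Vout = (GF * epsilon * Vex) / 4.
Vout = (1.8 * 1321e-6 * 3.7) / 4
Vout = 0.00879786 / 4 V
Vout = 0.00219947 V = 2.1995 mV

2.1995 mV


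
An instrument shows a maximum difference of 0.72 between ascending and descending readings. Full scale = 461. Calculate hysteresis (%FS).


Hysteresis = (max difference / full scale) * 100%.
H = (0.72 / 461) * 100
H = 0.156 %FS

0.156 %FS


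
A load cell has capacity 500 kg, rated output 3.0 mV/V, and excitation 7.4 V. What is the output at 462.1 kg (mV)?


Vout = rated_output * Vex * (load / capacity).
Vout = 3.0 * 7.4 * (462.1 / 500)
Vout = 3.0 * 7.4 * 0.9242
Vout = 20.517 mV

20.517 mV


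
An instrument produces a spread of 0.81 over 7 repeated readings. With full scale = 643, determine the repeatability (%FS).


Repeatability = (spread / full scale) * 100%.
R = (0.81 / 643) * 100
R = 0.126 %FS

0.126 %FS


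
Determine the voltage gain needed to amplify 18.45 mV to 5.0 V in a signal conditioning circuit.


Gain = Vout / Vin (converting to same units).
G = 5.0 V / 18.45 mV
G = 5000.0 mV / 18.45 mV
G = 271.0

271.0


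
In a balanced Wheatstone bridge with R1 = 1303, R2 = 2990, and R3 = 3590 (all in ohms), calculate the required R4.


At balance: R1*R4 = R2*R3, so R4 = R2*R3/R1.
R4 = 2990 * 3590 / 1303
R4 = 10734100 / 1303
R4 = 8237.99 ohm

8237.99 ohm


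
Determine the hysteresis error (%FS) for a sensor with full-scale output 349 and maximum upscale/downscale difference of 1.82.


Hysteresis = (max difference / full scale) * 100%.
H = (1.82 / 349) * 100
H = 0.521 %FS

0.521 %FS


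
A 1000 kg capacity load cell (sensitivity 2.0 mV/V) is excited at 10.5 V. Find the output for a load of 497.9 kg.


Vout = rated_output * Vex * (load / capacity).
Vout = 2.0 * 10.5 * (497.9 / 1000)
Vout = 2.0 * 10.5 * 0.4979
Vout = 10.456 mV

10.456 mV


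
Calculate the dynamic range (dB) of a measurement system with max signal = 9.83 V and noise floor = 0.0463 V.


Dynamic range = 20 * log10(Vmax / Vnoise).
DR = 20 * log10(9.83 / 0.0463)
DR = 20 * log10(212.31)
DR = 46.54 dB

46.54 dB


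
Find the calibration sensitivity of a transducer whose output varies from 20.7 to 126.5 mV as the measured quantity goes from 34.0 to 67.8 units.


Sensitivity = (y2 - y1) / (x2 - x1).
S = (126.5 - 20.7) / (67.8 - 34.0)
S = 105.8 / 33.8
S = 3.1302 mV/unit

3.1302 mV/unit


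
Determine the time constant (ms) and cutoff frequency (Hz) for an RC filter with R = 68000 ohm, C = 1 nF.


Time constant: tau = R * C.
tau = 68000 * 1.00e-09 = 6.8e-05 s
tau = 0.068 ms
Cutoff frequency: fc = 1 / (2*pi*R*C).
fc = 1 / (2*pi*6.8e-05) = 2340.51 Hz

tau = 0.068 ms, fc = 2340.51 Hz


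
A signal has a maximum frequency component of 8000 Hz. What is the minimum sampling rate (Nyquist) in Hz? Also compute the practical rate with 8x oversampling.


By Nyquist theorem, fs_min = 2 * fmax.
fs_min = 2 * 8000 = 16000 Hz
Practical rate = 8 * fs_min = 8 * 16000 = 128000 Hz

fs_min = 16000 Hz, fs_practical = 128000 Hz


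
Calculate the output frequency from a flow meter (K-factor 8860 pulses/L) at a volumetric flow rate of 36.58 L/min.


Frequency = K * Q / 60 (converting L/min to L/s).
f = 8860 * 36.58 / 60
f = 324098.8 / 60
f = 5401.65 Hz

5401.65 Hz


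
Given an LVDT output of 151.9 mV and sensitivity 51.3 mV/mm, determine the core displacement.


Displacement = Vout / sensitivity.
d = 151.9 / 51.3
d = 2.961 mm

2.961 mm


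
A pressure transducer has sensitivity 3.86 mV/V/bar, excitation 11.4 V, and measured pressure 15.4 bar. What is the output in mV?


Output = sensitivity * Vex * P.
Vout = 3.86 * 11.4 * 15.4
Vout = 44.004 * 15.4
Vout = 677.66 mV

677.66 mV


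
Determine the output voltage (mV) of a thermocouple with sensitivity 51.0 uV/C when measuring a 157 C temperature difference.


The thermocouple output V = sensitivity * dT.
V = 51.0 uV/C * 157 C
V = 8007.0 uV
V = 8.007 mV

8.007 mV


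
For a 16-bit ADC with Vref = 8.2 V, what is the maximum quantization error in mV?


The maximum quantization error is +/- LSB/2.
LSB = Vref / 2^n = 8.2 / 65536 = 0.00012512 V
Max error = LSB / 2 = 0.00012512 / 2 = 6.256e-05 V
Max error = 0.0626 mV

0.0626 mV


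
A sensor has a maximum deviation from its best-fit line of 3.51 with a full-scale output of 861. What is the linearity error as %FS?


Linearity error = (max deviation / full scale) * 100%.
Linearity = (3.51 / 861) * 100
Linearity = 0.408 %FS

0.408 %FS


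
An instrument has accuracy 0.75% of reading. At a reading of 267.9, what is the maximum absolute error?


Absolute error = (accuracy% / 100) * reading.
Error = (0.75 / 100) * 267.9
Error = 0.0075 * 267.9
Error = 2.0092

2.0092


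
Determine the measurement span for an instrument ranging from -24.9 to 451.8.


Span = upper range - lower range.
Span = 451.8 - (-24.9)
Span = 476.7

476.7


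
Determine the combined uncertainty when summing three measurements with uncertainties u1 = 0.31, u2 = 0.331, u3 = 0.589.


For a sum of independent quantities, uc = sqrt(u1^2 + u2^2 + u3^2).
uc = sqrt(0.31^2 + 0.331^2 + 0.589^2)
uc = sqrt(0.0961 + 0.109561 + 0.346921)
uc = 0.7434

0.7434


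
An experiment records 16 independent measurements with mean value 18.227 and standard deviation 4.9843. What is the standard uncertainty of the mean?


The standard uncertainty for Type A evaluation is u = s / sqrt(n).
u = 4.9843 / sqrt(16)
u = 4.9843 / 4.0
u = 1.2461

1.2461


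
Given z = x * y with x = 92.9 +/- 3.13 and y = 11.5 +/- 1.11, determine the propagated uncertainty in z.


For a product z = x*y, the relative uncertainty is:
uz/z = sqrt((ux/x)^2 + (uy/y)^2)
Relative uncertainties: ux/x = 3.13/92.9 = 0.033692
uy/y = 1.11/11.5 = 0.096522
z = 92.9 * 11.5 = 1068.4
uz = 1068.4 * sqrt(0.033692^2 + 0.096522^2) = 109.221

109.221


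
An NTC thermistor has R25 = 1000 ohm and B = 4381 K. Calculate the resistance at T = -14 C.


NTC thermistor equation: Rt = R25 * exp(B * (1/T - 1/T25)).
T in Kelvin: 259.15 K, T25 = 298.15 K
1/T - 1/T25 = 1/259.15 - 1/298.15 = 0.00050475
B * (1/T - 1/T25) = 4381 * 0.00050475 = 2.2113
Rt = 1000 * exp(2.2113) = 9127.8 ohm

9127.8 ohm


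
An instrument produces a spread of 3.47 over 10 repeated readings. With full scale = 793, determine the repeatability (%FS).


Repeatability = (spread / full scale) * 100%.
R = (3.47 / 793) * 100
R = 0.438 %FS

0.438 %FS


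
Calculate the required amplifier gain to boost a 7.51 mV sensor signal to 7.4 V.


Gain = Vout / Vin (converting to same units).
G = 7.4 V / 7.51 mV
G = 7400.0 mV / 7.51 mV
G = 985.35

985.35


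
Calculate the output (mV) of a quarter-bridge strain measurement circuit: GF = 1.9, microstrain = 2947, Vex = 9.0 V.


Quarter bridge output: Vout = (GF * epsilon * Vex) / 4.
Vout = (1.9 * 2947e-6 * 9.0) / 4
Vout = 0.0503937 / 4 V
Vout = 0.01259842 V = 12.5984 mV

12.5984 mV


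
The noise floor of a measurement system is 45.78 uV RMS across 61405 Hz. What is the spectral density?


Noise spectral density = Vrms / sqrt(BW).
NSD = 45.78 / sqrt(61405)
NSD = 45.78 / 247.8003
NSD = 0.1847 uV/sqrt(Hz)

0.1847 uV/sqrt(Hz)


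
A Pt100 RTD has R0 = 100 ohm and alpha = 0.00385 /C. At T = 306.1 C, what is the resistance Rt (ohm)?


The RTD equation: Rt = R0 * (1 + alpha * T).
Rt = 100 * (1 + 0.00385 * 306.1)
Rt = 100 * (1 + 1.178485)
Rt = 100 * 2.178485
Rt = 217.849 ohm

217.849 ohm


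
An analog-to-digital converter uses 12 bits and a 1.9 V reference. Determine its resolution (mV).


The resolution (LSB) of an ADC is Vref / 2^n.
LSB = 1.9 / 2^12
LSB = 1.9 / 4096
LSB = 0.00046387 V = 0.46386719 mV

0.46386719 mV


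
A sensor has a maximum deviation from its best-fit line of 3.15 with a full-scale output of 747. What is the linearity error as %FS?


Linearity error = (max deviation / full scale) * 100%.
Linearity = (3.15 / 747) * 100
Linearity = 0.422 %FS

0.422 %FS


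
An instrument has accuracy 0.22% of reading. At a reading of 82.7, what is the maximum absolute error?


Absolute error = (accuracy% / 100) * reading.
Error = (0.22 / 100) * 82.7
Error = 0.0022 * 82.7
Error = 0.1819

0.1819


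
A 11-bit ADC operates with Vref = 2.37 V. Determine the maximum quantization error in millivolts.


The maximum quantization error is +/- LSB/2.
LSB = Vref / 2^n = 2.37 / 2048 = 0.00115723 V
Max error = LSB / 2 = 0.00115723 / 2 = 0.00057861 V
Max error = 0.5786 mV

0.5786 mV


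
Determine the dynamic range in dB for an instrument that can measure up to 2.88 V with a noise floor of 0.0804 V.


Dynamic range = 20 * log10(Vmax / Vnoise).
DR = 20 * log10(2.88 / 0.0804)
DR = 20 * log10(35.82)
DR = 31.08 dB

31.08 dB


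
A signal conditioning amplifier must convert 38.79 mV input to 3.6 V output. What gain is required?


Gain = Vout / Vin (converting to same units).
G = 3.6 V / 38.79 mV
G = 3600.0 mV / 38.79 mV
G = 92.81

92.81


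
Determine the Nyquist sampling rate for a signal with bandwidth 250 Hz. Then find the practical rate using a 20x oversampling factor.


By Nyquist theorem, fs_min = 2 * fmax.
fs_min = 2 * 250 = 500 Hz
Practical rate = 20 * fs_min = 20 * 500 = 10000 Hz

fs_min = 500 Hz, fs_practical = 10000 Hz


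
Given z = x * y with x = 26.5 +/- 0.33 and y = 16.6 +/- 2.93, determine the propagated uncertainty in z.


For a product z = x*y, the relative uncertainty is:
uz/z = sqrt((ux/x)^2 + (uy/y)^2)
Relative uncertainties: ux/x = 0.33/26.5 = 0.012453
uy/y = 2.93/16.6 = 0.176506
z = 26.5 * 16.6 = 439.9
uz = 439.9 * sqrt(0.012453^2 + 0.176506^2) = 77.838

77.838


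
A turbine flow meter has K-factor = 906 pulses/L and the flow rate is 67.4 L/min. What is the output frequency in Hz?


Frequency = K * Q / 60 (converting L/min to L/s).
f = 906 * 67.4 / 60
f = 61064.4 / 60
f = 1017.74 Hz

1017.74 Hz


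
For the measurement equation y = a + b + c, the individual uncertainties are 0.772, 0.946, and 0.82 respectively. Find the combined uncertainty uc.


For a sum of independent quantities, uc = sqrt(u1^2 + u2^2 + u3^2).
uc = sqrt(0.772^2 + 0.946^2 + 0.82^2)
uc = sqrt(0.595984 + 0.894916 + 0.6724)
uc = 1.4708

1.4708


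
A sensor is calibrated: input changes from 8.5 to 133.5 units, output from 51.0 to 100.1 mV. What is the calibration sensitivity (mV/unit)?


Sensitivity = (y2 - y1) / (x2 - x1).
S = (100.1 - 51.0) / (133.5 - 8.5)
S = 49.1 / 125.0
S = 0.3928 mV/unit

0.3928 mV/unit


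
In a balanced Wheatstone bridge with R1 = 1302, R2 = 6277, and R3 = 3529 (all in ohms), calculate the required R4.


At balance: R1*R4 = R2*R3, so R4 = R2*R3/R1.
R4 = 6277 * 3529 / 1302
R4 = 22151533 / 1302
R4 = 17013.47 ohm

17013.47 ohm


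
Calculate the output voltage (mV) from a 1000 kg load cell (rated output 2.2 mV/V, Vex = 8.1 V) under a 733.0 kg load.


Vout = rated_output * Vex * (load / capacity).
Vout = 2.2 * 8.1 * (733.0 / 1000)
Vout = 2.2 * 8.1 * 0.733
Vout = 13.062 mV

13.062 mV


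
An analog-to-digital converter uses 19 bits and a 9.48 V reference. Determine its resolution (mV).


The resolution (LSB) of an ADC is Vref / 2^n.
LSB = 9.48 / 2^19
LSB = 9.48 / 524288
LSB = 1.808e-05 V = 0.01808167 mV

0.01808167 mV


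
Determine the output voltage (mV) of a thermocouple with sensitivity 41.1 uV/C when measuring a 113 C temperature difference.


The thermocouple output V = sensitivity * dT.
V = 41.1 uV/C * 113 C
V = 4644.3 uV
V = 4.644 mV

4.644 mV


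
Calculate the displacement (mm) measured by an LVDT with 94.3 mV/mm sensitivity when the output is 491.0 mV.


Displacement = Vout / sensitivity.
d = 491.0 / 94.3
d = 5.207 mm

5.207 mm


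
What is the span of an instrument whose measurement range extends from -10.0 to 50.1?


Span = upper range - lower range.
Span = 50.1 - (-10.0)
Span = 60.1

60.1


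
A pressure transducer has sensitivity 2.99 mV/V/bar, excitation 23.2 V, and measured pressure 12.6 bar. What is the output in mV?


Output = sensitivity * Vex * P.
Vout = 2.99 * 23.2 * 12.6
Vout = 69.368 * 12.6
Vout = 874.04 mV

874.04 mV


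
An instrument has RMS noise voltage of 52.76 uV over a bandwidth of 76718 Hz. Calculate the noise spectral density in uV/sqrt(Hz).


Noise spectral density = Vrms / sqrt(BW).
NSD = 52.76 / sqrt(76718)
NSD = 52.76 / 276.9801
NSD = 0.1905 uV/sqrt(Hz)

0.1905 uV/sqrt(Hz)


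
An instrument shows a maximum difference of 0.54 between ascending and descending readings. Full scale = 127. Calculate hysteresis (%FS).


Hysteresis = (max difference / full scale) * 100%.
H = (0.54 / 127) * 100
H = 0.425 %FS

0.425 %FS


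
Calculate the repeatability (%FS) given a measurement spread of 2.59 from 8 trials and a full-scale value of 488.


Repeatability = (spread / full scale) * 100%.
R = (2.59 / 488) * 100
R = 0.531 %FS

0.531 %FS


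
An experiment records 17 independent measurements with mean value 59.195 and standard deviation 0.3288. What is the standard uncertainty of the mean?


The standard uncertainty for Type A evaluation is u = s / sqrt(n).
u = 0.3288 / sqrt(17)
u = 0.3288 / 4.1231
u = 0.0797

0.0797


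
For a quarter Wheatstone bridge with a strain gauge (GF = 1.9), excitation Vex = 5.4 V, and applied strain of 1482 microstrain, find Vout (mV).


Quarter bridge output: Vout = (GF * epsilon * Vex) / 4.
Vout = (1.9 * 1482e-6 * 5.4) / 4
Vout = 0.01520532 / 4 V
Vout = 0.00380133 V = 3.8013 mV

3.8013 mV


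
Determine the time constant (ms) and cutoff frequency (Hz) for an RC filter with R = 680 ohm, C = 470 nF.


Time constant: tau = R * C.
tau = 680 * 4.70e-07 = 0.0003196 s
tau = 0.3196 ms
Cutoff frequency: fc = 1 / (2*pi*R*C).
fc = 1 / (2*pi*0.0003196) = 497.98 Hz

tau = 0.3196 ms, fc = 497.98 Hz


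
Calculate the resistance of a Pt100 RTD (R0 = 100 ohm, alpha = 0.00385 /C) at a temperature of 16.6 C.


The RTD equation: Rt = R0 * (1 + alpha * T).
Rt = 100 * (1 + 0.00385 * 16.6)
Rt = 100 * (1 + 0.06391)
Rt = 100 * 1.06391
Rt = 106.391 ohm

106.391 ohm


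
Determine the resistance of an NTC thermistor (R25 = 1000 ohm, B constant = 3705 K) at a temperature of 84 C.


NTC thermistor equation: Rt = R25 * exp(B * (1/T - 1/T25)).
T in Kelvin: 357.15 K, T25 = 298.15 K
1/T - 1/T25 = 1/357.15 - 1/298.15 = -0.00055407
B * (1/T - 1/T25) = 3705 * -0.00055407 = -2.0528
Rt = 1000 * exp(-2.0528) = 128.4 ohm

128.4 ohm


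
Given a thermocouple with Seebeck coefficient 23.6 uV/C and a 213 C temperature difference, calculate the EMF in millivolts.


The thermocouple output V = sensitivity * dT.
V = 23.6 uV/C * 213 C
V = 5026.8 uV
V = 5.027 mV

5.027 mV


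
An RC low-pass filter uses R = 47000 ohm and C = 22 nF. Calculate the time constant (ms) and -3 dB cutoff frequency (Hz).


Time constant: tau = R * C.
tau = 47000 * 2.20e-08 = 0.001034 s
tau = 1.034 ms
Cutoff frequency: fc = 1 / (2*pi*R*C).
fc = 1 / (2*pi*0.001034) = 153.92 Hz

tau = 1.034 ms, fc = 153.92 Hz


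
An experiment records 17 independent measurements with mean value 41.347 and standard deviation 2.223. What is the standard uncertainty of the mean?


The standard uncertainty for Type A evaluation is u = s / sqrt(n).
u = 2.223 / sqrt(17)
u = 2.223 / 4.1231
u = 0.5392

0.5392


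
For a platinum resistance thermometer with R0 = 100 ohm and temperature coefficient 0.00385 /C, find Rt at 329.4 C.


The RTD equation: Rt = R0 * (1 + alpha * T).
Rt = 100 * (1 + 0.00385 * 329.4)
Rt = 100 * (1 + 1.26819)
Rt = 100 * 2.26819
Rt = 226.819 ohm

226.819 ohm


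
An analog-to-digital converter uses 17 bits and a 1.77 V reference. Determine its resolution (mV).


The resolution (LSB) of an ADC is Vref / 2^n.
LSB = 1.77 / 2^17
LSB = 1.77 / 131072
LSB = 1.35e-05 V = 0.01350403 mV

0.01350403 mV


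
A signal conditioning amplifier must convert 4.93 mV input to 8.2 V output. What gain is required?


Gain = Vout / Vin (converting to same units).
G = 8.2 V / 4.93 mV
G = 8200.0 mV / 4.93 mV
G = 1663.29

1663.29


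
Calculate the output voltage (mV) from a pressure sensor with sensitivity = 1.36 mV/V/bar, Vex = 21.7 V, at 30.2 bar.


Output = sensitivity * Vex * P.
Vout = 1.36 * 21.7 * 30.2
Vout = 29.512 * 30.2
Vout = 891.26 mV

891.26 mV


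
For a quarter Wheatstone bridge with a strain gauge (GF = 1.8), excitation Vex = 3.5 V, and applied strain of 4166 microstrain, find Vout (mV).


Quarter bridge output: Vout = (GF * epsilon * Vex) / 4.
Vout = (1.8 * 4166e-6 * 3.5) / 4
Vout = 0.0262458 / 4 V
Vout = 0.00656145 V = 6.5614 mV

6.5614 mV


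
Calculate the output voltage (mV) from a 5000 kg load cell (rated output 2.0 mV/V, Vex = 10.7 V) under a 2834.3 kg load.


Vout = rated_output * Vex * (load / capacity).
Vout = 2.0 * 10.7 * (2834.3 / 5000)
Vout = 2.0 * 10.7 * 0.56686
Vout = 12.131 mV

12.131 mV


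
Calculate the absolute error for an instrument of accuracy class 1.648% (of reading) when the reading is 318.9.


Absolute error = (accuracy% / 100) * reading.
Error = (1.648 / 100) * 318.9
Error = 0.01648 * 318.9
Error = 5.2555

5.2555


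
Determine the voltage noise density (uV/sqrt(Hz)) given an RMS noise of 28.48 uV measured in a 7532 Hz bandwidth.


Noise spectral density = Vrms / sqrt(BW).
NSD = 28.48 / sqrt(7532)
NSD = 28.48 / 86.7871
NSD = 0.3282 uV/sqrt(Hz)

0.3282 uV/sqrt(Hz)


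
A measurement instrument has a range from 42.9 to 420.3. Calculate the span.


Span = upper range - lower range.
Span = 420.3 - (42.9)
Span = 377.4

377.4


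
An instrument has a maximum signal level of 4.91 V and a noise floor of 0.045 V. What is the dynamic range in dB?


Dynamic range = 20 * log10(Vmax / Vnoise).
DR = 20 * log10(4.91 / 0.045)
DR = 20 * log10(109.11)
DR = 40.76 dB

40.76 dB


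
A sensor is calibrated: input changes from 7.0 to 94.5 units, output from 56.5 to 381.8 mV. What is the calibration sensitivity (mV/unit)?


Sensitivity = (y2 - y1) / (x2 - x1).
S = (381.8 - 56.5) / (94.5 - 7.0)
S = 325.3 / 87.5
S = 3.7177 mV/unit

3.7177 mV/unit


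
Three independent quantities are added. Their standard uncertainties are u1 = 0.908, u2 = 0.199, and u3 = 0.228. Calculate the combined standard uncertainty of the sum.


For a sum of independent quantities, uc = sqrt(u1^2 + u2^2 + u3^2).
uc = sqrt(0.908^2 + 0.199^2 + 0.228^2)
uc = sqrt(0.824464 + 0.039601 + 0.051984)
uc = 0.9571

0.9571


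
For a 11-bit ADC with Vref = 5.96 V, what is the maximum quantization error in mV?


The maximum quantization error is +/- LSB/2.
LSB = Vref / 2^n = 5.96 / 2048 = 0.00291016 V
Max error = LSB / 2 = 0.00291016 / 2 = 0.00145508 V
Max error = 1.4551 mV

1.4551 mV


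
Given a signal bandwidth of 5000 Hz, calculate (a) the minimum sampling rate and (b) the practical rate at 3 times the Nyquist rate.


By Nyquist theorem, fs_min = 2 * fmax.
fs_min = 2 * 5000 = 10000 Hz
Practical rate = 3 * fs_min = 3 * 10000 = 30000 Hz

fs_min = 10000 Hz, fs_practical = 30000 Hz


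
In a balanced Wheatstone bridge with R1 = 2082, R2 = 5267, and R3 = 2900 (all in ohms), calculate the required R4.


At balance: R1*R4 = R2*R3, so R4 = R2*R3/R1.
R4 = 5267 * 2900 / 2082
R4 = 15274300 / 2082
R4 = 7336.36 ohm

7336.36 ohm


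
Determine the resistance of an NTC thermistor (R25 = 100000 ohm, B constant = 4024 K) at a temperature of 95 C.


NTC thermistor equation: Rt = R25 * exp(B * (1/T - 1/T25)).
T in Kelvin: 368.15 K, T25 = 298.15 K
1/T - 1/T25 = 1/368.15 - 1/298.15 = -0.00063773
B * (1/T - 1/T25) = 4024 * -0.00063773 = -2.5662
Rt = 100000 * exp(-2.5662) = 7682.4 ohm

7682.4 ohm


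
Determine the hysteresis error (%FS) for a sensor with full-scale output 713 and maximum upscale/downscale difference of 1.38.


Hysteresis = (max difference / full scale) * 100%.
H = (1.38 / 713) * 100
H = 0.194 %FS

0.194 %FS


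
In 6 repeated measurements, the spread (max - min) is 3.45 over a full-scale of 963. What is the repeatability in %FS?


Repeatability = (spread / full scale) * 100%.
R = (3.45 / 963) * 100
R = 0.358 %FS

0.358 %FS


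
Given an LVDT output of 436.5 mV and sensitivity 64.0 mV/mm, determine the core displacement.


Displacement = Vout / sensitivity.
d = 436.5 / 64.0
d = 6.82 mm

6.82 mm


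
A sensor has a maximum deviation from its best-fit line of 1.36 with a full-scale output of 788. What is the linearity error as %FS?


Linearity error = (max deviation / full scale) * 100%.
Linearity = (1.36 / 788) * 100
Linearity = 0.173 %FS

0.173 %FS


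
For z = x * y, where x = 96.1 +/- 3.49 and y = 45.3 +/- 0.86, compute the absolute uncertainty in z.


For a product z = x*y, the relative uncertainty is:
uz/z = sqrt((ux/x)^2 + (uy/y)^2)
Relative uncertainties: ux/x = 3.49/96.1 = 0.036316
uy/y = 0.86/45.3 = 0.018985
z = 96.1 * 45.3 = 4353.3
uz = 4353.3 * sqrt(0.036316^2 + 0.018985^2) = 178.396

178.396


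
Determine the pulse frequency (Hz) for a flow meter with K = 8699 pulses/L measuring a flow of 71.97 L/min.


Frequency = K * Q / 60 (converting L/min to L/s).
f = 8699 * 71.97 / 60
f = 626067.03 / 60
f = 10434.45 Hz

10434.45 Hz


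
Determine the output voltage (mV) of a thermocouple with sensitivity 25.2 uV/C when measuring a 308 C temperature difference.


The thermocouple output V = sensitivity * dT.
V = 25.2 uV/C * 308 C
V = 7761.6 uV
V = 7.762 mV

7.762 mV


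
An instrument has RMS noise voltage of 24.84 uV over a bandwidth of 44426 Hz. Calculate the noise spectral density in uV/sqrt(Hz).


Noise spectral density = Vrms / sqrt(BW).
NSD = 24.84 / sqrt(44426)
NSD = 24.84 / 210.7748
NSD = 0.1179 uV/sqrt(Hz)

0.1179 uV/sqrt(Hz)


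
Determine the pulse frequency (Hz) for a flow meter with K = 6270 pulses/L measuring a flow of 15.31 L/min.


Frequency = K * Q / 60 (converting L/min to L/s).
f = 6270 * 15.31 / 60
f = 95993.7 / 60
f = 1599.89 Hz

1599.89 Hz


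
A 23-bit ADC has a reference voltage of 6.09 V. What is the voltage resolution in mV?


The resolution (LSB) of an ADC is Vref / 2^n.
LSB = 6.09 / 2^23
LSB = 6.09 / 8388608
LSB = 7.3e-07 V = 0.00072598 mV

0.00072598 mV
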